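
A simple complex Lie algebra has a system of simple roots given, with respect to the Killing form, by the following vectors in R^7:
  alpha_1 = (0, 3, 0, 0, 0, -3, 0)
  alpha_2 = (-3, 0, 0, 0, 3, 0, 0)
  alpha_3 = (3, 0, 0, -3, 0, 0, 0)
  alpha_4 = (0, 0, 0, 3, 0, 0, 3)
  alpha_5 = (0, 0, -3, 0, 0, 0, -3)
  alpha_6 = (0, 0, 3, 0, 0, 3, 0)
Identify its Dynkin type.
A6

Compute the Cartan integers a_ij = 2(alpha_i, alpha_j)/(alpha_j, alpha_j); the resulting 6x6 Cartan matrix is
[[2, 0, 0, 0, 0, -1], [0, 2, -1, 0, 0, 0], [0, -1, 2, -1, 0, 0], [0, 0, -1, 2, -1, 0], [0, 0, 0, -1, 2, -1], [-1, 0, 0, 0, -1, 2]].
All simple roots have the same length, so the diagram is simply laced. The associated Dynkin diagram is a chain of 6 nodes with single edges (A_6), so the type is A_6 (the algebra sl(7)).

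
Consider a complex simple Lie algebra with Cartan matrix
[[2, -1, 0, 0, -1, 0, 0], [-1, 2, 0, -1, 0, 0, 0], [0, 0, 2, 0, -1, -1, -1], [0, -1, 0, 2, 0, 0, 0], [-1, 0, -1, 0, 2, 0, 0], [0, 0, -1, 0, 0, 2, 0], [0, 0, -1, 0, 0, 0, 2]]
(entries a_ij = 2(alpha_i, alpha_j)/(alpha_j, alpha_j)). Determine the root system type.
D_7

The matrix has rank 7 with 2's on the diagonal. Reading the off-diagonal entries as Dynkin edges (a single edge where a_ij = a_ji = -1; a double or triple edge where a_ij * a_ji = 2 or 3), the diagram is a chain of 5 nodes with a fork of two nodes at one end (D_7). One simple-root ordering that puts it in standard form is (alpha_4, alpha_2, alpha_1, alpha_5, alpha_3, alpha_7, alpha_6). So the algebra is type D_7, i.e. so(14).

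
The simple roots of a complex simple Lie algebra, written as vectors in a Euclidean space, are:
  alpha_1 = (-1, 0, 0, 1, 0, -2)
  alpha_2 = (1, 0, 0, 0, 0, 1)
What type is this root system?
Compute the Cartan integers a_ij = 2(alpha_i, alpha_j)/(alpha_j, alpha_j); the resulting 2x2 Cartan matrix is
[[2, -3], [-1, 2]].
The roots have two lengths (squared-length ratio 3:1); the short ones are alpha_{2}. The associated Dynkin diagram is two nodes joined by a triple edge (G_2), so the type is G_2.

G_2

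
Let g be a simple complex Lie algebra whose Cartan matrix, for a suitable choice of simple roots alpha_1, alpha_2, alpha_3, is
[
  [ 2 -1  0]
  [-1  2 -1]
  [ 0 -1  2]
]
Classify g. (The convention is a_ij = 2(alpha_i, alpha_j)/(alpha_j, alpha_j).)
A_3

The matrix has rank 3 with 2's on the diagonal. Reading the off-diagonal entries as Dynkin edges (a single edge where a_ij = a_ji = -1; a double or triple edge where a_ij * a_ji = 2 or 3), the diagram is a chain of 3 nodes with single edges (A_3). One simple-root ordering that puts it in standard form is (alpha_1, alpha_2, alpha_3). So the algebra is type A_3, i.e. sl(4).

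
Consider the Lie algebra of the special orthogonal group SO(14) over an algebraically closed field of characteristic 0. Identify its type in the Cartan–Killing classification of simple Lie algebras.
This is so(14) with 14 even, which has dimension 14(14-1)/2 = 91 and rank 14/2 = 7. In the classification of classical Lie algebras, the orthogonal algebra so(2n) in an even number of variables has type D_n; here n = 7, so the Dynkin diagram is a chain of 5 nodes with a fork of two nodes at one end (D_7). Hence the type is D_7.

type D_7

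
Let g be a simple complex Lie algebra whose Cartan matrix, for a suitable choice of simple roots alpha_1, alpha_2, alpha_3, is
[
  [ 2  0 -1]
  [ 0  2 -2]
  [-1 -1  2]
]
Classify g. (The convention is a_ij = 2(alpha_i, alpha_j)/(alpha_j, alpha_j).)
type C_3

The matrix has rank 3 with 2's on the diagonal. Reading the off-diagonal entries as Dynkin edges (a single edge where a_ij = a_ji = -1; a double or triple edge where a_ij * a_ji = 2 or 3), the diagram is a chain of 3 nodes with a double edge at one end; the terminal node there is the unique long simple root (C_3). One simple-root ordering that puts it in standard form is (alpha_1, alpha_3, alpha_2). So the algebra is type C_3, i.e. sp(6).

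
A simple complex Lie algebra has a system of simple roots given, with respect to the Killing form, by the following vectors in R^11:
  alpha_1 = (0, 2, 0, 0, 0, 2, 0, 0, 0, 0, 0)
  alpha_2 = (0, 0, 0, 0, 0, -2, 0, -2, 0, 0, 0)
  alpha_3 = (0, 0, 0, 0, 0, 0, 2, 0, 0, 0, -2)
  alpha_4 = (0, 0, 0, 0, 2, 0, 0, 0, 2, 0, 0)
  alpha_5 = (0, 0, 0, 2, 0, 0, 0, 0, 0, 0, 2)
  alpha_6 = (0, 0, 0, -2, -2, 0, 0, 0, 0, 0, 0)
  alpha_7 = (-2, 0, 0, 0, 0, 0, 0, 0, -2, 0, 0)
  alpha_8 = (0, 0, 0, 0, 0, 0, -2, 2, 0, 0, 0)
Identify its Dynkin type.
A_8 (sl(9))

Compute the Cartan integers a_ij = 2(alpha_i, alpha_j)/(alpha_j, alpha_j); the resulting 8x8 Cartan matrix is
[[2, -1, 0, 0, 0, 0, 0, 0], [-1, 2, 0, 0, 0, 0, 0, -1], [0, 0, 2, 0, -1, 0, 0, -1], [0, 0, 0, 2, 0, -1, -1, 0], [0, 0, -1, 0, 2, -1, 0, 0], [0, 0, 0, -1, -1, 2, 0, 0], [0, 0, 0, -1, 0, 0, 2, 0], [0, -1, -1, 0, 0, 0, 0, 2]].
All simple roots have the same length, so the diagram is simply laced. The associated Dynkin diagram is a chain of 8 nodes with single edges (A_8), so the type is A_8 (the algebra sl(9)).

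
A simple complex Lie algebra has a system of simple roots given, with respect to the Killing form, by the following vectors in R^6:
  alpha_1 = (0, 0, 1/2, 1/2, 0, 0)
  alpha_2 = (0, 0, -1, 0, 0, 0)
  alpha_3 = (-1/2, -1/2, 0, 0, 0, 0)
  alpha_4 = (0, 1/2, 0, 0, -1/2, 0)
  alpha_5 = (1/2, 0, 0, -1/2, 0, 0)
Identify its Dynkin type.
Compute the Cartan integers a_ij = 2(alpha_i, alpha_j)/(alpha_j, alpha_j); the resulting 5x5 Cartan matrix is
[[2, -1, 0, 0, -1], [-2, 2, 0, 0, 0], [0, 0, 2, -1, -1], [0, 0, -1, 2, 0], [-1, 0, -1, 0, 2]].
The roots have two lengths (squared-length ratio 2:1); the short ones are alpha_{1,3,4,5}. The associated Dynkin diagram is a chain of 5 nodes with a double edge at one end; the terminal node there is the unique long simple root (C_5), so the type is C_5 (the algebra sp(10)).

type C_5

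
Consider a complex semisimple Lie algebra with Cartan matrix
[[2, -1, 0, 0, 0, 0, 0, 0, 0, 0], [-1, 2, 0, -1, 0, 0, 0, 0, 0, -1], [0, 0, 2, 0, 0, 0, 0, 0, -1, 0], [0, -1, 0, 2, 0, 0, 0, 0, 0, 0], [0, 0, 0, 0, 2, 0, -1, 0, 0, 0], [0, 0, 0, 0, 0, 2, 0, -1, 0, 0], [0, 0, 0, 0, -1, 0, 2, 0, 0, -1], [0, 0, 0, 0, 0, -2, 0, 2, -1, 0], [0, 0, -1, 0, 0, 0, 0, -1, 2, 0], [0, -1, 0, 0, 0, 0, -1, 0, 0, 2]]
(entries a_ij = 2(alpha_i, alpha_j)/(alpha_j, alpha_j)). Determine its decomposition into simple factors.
type B_4 + type D_6

The diagram associated to this matrix has two connected components: the simple roots {alpha_3, alpha_6, alpha_8, alpha_9} form a chain of 4 nodes with a double edge at one end; the terminal node there is the unique short simple root (B_4), and {alpha_1, alpha_2, alpha_4, alpha_5, alpha_7, alpha_10} form a chain of 4 nodes with a fork of two nodes at one end (D_6). A semisimple Lie algebra decomposes uniquely as the direct sum of simple ideals, one per connected component of its Dynkin diagram, so g ≅ B_4 ⊕ D_6 (dimension 36 + 66 = 102).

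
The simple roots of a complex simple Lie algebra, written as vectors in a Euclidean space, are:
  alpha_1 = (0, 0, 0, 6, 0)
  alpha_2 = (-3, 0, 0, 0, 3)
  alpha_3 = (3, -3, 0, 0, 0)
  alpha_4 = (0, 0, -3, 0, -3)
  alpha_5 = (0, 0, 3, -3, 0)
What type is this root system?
C_5

Compute the Cartan integers a_ij = 2(alpha_i, alpha_j)/(alpha_j, alpha_j); the resulting 5x5 Cartan matrix is
[[2, 0, 0, 0, -2], [0, 2, -1, -1, 0], [0, -1, 2, 0, 0], [0, -1, 0, 2, -1], [-1, 0, 0, -1, 2]].
The roots have two lengths (squared-length ratio 2:1); the short ones are alpha_{2,3,4,5}. The associated Dynkin diagram is a chain of 5 nodes with a double edge at one end; the terminal node there is the unique long simple root (C_5), so the type is C_5 (the algebra sp(10)).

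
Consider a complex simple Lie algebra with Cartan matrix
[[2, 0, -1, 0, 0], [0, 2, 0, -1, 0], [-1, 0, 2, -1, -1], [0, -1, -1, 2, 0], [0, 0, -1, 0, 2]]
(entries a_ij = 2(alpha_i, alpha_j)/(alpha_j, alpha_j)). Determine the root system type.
The matrix has rank 5 with 2's on the diagonal. Reading the off-diagonal entries as Dynkin edges (a single edge where a_ij = a_ji = -1; a double or triple edge where a_ij * a_ji = 2 or 3), the diagram is a chain of 3 nodes with a fork of two nodes at one end (D_5). One simple-root ordering that puts it in standard form is (alpha_2, alpha_4, alpha_3, alpha_1, alpha_5). So the algebra is type D_5, i.e. so(10).

D5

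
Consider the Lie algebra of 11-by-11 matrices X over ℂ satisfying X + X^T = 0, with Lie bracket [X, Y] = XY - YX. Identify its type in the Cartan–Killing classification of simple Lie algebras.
B5

This is so(11) with 11 odd, which has dimension 11(11-1)/2 = 55 and rank (11-1)/2 = 5. In the classification of classical Lie algebras, the orthogonal algebra so(2n+1) in an odd number of variables has type B_n; here n = 5, so the Dynkin diagram is a chain of 5 nodes with a double edge at one end; the terminal node there is the unique short simple root (B_5). Hence the type is B_5.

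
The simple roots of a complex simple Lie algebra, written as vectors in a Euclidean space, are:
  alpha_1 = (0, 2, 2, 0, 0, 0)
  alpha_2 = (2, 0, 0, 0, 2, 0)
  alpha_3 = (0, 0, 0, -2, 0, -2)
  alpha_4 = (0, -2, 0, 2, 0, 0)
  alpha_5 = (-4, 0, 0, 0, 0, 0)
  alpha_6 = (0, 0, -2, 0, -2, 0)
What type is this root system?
C_6

Compute the Cartan integers a_ij = 2(alpha_i, alpha_j)/(alpha_j, alpha_j); the resulting 6x6 Cartan matrix is
[[2, 0, 0, -1, 0, -1], [0, 2, 0, 0, -1, -1], [0, 0, 2, -1, 0, 0], [-1, 0, -1, 2, 0, 0], [0, -2, 0, 0, 2, 0], [-1, -1, 0, 0, 0, 2]].
The roots have two lengths (squared-length ratio 2:1); the short ones are alpha_{1,2,3,4,6}. The associated Dynkin diagram is a chain of 6 nodes with a double edge at one end; the terminal node there is the unique long simple root (C_6), so the type is C_6 (the algebra sp(12)).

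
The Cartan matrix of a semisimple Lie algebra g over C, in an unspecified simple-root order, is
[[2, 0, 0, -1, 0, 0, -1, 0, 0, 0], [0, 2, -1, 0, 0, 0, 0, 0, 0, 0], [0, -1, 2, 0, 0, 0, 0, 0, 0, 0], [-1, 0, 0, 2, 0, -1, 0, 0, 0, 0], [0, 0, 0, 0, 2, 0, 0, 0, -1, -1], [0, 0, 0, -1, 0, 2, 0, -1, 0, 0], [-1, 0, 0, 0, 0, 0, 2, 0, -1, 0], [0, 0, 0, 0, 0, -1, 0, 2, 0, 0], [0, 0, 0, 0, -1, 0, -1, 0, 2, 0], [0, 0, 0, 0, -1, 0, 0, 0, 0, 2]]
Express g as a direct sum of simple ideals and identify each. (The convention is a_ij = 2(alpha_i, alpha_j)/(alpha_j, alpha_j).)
type A_2 ⊕ type A_8

The diagram associated to this matrix has two connected components: the simple roots {alpha_2, alpha_3} form a chain of 2 nodes with single edges (A_2), and {alpha_1, alpha_4, alpha_5, alpha_6, alpha_7, alpha_8, alpha_9, alpha_10} form a chain of 8 nodes with single edges (A_8). A semisimple Lie algebra decomposes uniquely as the direct sum of simple ideals, one per connected component of its Dynkin diagram, so g ≅ A_2 ⊕ A_8 (dimension 8 + 80 = 88).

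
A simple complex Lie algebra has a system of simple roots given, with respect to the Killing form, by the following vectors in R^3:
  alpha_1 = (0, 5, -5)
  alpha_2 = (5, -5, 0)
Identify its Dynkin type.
Compute the Cartan integers a_ij = 2(alpha_i, alpha_j)/(alpha_j, alpha_j); the resulting 2x2 Cartan matrix is
[[2, -1], [-1, 2]].
All simple roots have the same length, so the diagram is simply laced. The associated Dynkin diagram is a chain of 2 nodes with single edges (A_2), so the type is A_2 (the algebra sl(3)).

type A_2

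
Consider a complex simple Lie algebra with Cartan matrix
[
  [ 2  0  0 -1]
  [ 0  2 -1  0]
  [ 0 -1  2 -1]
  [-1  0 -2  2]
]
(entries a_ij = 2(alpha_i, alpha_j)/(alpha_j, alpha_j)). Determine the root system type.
F4

The matrix has rank 4 with 2's on the diagonal. Reading the off-diagonal entries as Dynkin edges (a single edge where a_ij = a_ji = -1; a double or triple edge where a_ij * a_ji = 2 or 3), the diagram is a chain of 4 nodes with a double edge between the middle two (F_4). One simple-root ordering that puts it in standard form is (alpha_1, alpha_4, alpha_3, alpha_2). So the algebra is type F_4.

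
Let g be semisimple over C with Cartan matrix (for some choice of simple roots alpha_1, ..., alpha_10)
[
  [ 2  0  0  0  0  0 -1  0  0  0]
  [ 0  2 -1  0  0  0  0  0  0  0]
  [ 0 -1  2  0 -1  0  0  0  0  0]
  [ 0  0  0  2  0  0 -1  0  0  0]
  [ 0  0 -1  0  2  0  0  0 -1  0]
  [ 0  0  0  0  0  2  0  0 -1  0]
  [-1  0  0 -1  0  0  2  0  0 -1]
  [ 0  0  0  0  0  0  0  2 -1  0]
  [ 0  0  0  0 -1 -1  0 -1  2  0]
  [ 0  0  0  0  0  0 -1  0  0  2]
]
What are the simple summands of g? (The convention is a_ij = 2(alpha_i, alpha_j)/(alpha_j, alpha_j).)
type D_4 + type D_6

The diagram associated to this matrix has two connected components: the simple roots {alpha_1, alpha_4, alpha_7, alpha_10} form a chain of 2 nodes with a fork of two nodes at one end (D_4), and {alpha_2, alpha_3, alpha_5, alpha_6, alpha_8, alpha_9} form a chain of 4 nodes with a fork of two nodes at one end (D_6). A semisimple Lie algebra decomposes uniquely as the direct sum of simple ideals, one per connected component of its Dynkin diagram, so g ≅ D_4 ⊕ D_6 (dimension 28 + 66 = 94).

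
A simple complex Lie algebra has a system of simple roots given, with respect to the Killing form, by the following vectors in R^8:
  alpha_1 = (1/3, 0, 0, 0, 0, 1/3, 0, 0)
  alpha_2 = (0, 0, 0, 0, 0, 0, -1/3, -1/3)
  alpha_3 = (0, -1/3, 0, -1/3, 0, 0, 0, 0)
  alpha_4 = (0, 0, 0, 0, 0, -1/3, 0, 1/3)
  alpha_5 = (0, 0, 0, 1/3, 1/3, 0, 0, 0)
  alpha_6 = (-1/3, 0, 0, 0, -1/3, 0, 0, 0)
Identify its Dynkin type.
A_6 (sl(7))

Compute the Cartan integers a_ij = 2(alpha_i, alpha_j)/(alpha_j, alpha_j); the resulting 6x6 Cartan matrix is
[[2, 0, 0, -1, 0, -1], [0, 2, 0, -1, 0, 0], [0, 0, 2, 0, -1, 0], [-1, -1, 0, 2, 0, 0], [0, 0, -1, 0, 2, -1], [-1, 0, 0, 0, -1, 2]].
All simple roots have the same length, so the diagram is simply laced. The associated Dynkin diagram is a chain of 6 nodes with single edges (A_6), so the type is A_6 (the algebra sl(7)).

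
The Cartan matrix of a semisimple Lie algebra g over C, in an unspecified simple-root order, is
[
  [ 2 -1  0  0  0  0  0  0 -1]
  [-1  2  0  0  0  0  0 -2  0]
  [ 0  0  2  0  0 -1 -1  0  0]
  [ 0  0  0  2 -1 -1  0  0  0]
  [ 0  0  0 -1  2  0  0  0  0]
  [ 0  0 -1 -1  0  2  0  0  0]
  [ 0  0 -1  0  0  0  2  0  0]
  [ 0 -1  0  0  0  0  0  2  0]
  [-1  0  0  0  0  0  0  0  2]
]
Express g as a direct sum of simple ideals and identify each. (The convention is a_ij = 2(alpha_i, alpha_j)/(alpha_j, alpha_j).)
A_5 ⊕ B_4

The diagram associated to this matrix has two connected components: the simple roots {alpha_3, alpha_4, alpha_5, alpha_6, alpha_7} form a chain of 5 nodes with single edges (A_5), and {alpha_1, alpha_2, alpha_8, alpha_9} form a chain of 4 nodes with a double edge at one end; the terminal node there is the unique short simple root (B_4). A semisimple Lie algebra decomposes uniquely as the direct sum of simple ideals, one per connected component of its Dynkin diagram, so g ≅ A_5 ⊕ B_4 (dimension 35 + 36 = 71).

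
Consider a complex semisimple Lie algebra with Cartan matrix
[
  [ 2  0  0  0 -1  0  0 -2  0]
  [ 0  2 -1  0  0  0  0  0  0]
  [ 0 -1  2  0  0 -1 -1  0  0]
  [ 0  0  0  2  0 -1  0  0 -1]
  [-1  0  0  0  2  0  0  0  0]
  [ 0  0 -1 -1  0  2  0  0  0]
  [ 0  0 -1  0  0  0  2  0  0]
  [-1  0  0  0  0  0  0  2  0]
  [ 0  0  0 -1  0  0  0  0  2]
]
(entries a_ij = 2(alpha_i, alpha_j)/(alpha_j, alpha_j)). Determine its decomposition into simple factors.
The diagram associated to this matrix has two connected components: the simple roots {alpha_1, alpha_5, alpha_8} form a chain of 3 nodes with a double edge at one end; the terminal node there is the unique short simple root (B_3), and {alpha_2, alpha_3, alpha_4, alpha_6, alpha_7, alpha_9} form a chain of 4 nodes with a fork of two nodes at one end (D_6). A semisimple Lie algebra decomposes uniquely as the direct sum of simple ideals, one per connected component of its Dynkin diagram, so g ≅ B_3 ⊕ D_6 (dimension 21 + 66 = 87).

B_3 (so(7)) + D_6 (so(12))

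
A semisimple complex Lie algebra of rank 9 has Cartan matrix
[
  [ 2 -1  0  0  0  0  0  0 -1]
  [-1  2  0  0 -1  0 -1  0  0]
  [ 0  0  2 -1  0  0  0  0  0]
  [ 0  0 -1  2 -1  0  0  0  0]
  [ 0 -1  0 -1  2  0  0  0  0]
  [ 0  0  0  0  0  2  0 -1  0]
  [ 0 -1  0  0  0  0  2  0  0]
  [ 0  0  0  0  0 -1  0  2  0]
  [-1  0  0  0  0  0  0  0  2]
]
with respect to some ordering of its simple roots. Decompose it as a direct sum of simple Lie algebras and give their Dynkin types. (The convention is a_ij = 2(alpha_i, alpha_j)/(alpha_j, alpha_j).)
The diagram associated to this matrix has two connected components: the simple roots {alpha_6, alpha_8} form a chain of 2 nodes with single edges (A_2), and {alpha_1, alpha_2, alpha_3, alpha_4, alpha_5, alpha_7, alpha_9} form a chain of 6 nodes with one extra node attached to the third node from one end (E_7). A semisimple Lie algebra decomposes uniquely as the direct sum of simple ideals, one per connected component of its Dynkin diagram, so g ≅ A_2 ⊕ E_7 (dimension 8 + 133 = 141).

A_2 (sl(3)) + E_7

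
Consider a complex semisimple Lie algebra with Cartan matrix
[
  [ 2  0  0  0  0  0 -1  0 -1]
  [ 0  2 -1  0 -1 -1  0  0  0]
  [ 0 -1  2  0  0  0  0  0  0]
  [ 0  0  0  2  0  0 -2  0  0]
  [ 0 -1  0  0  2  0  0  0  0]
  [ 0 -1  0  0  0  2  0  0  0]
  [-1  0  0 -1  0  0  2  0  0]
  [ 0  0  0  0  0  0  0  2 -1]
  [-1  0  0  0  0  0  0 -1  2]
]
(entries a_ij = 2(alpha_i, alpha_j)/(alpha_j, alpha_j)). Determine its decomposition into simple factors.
C_5 (sp(10)) ⊕ D_4 (so(8))

The diagram associated to this matrix has two connected components: the simple roots {alpha_1, alpha_4, alpha_7, alpha_8, alpha_9} form a chain of 5 nodes with a double edge at one end; the terminal node there is the unique long simple root (C_5), and {alpha_2, alpha_3, alpha_5, alpha_6} form a chain of 2 nodes with a fork of two nodes at one end (D_4). A semisimple Lie algebra decomposes uniquely as the direct sum of simple ideals, one per connected component of its Dynkin diagram, so g ≅ C_5 ⊕ D_4 (dimension 55 + 28 = 83).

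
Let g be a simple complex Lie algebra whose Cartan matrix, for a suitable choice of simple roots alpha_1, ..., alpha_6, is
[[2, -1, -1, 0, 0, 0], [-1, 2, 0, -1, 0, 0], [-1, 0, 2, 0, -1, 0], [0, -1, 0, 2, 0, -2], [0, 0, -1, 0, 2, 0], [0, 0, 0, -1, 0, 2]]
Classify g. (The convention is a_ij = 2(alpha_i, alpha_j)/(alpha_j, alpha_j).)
B_6

The matrix has rank 6 with 2's on the diagonal. Reading the off-diagonal entries as Dynkin edges (a single edge where a_ij = a_ji = -1; a double or triple edge where a_ij * a_ji = 2 or 3), the diagram is a chain of 6 nodes with a double edge at one end; the terminal node there is the unique short simple root (B_6). One simple-root ordering that puts it in standard form is (alpha_5, alpha_3, alpha_1, alpha_2, alpha_4, alpha_6). So the algebra is type B_6, i.e. so(13).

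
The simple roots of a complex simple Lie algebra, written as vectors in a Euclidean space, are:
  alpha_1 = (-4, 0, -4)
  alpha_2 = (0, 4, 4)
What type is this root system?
A_2 (sl(3))

Compute the Cartan integers a_ij = 2(alpha_i, alpha_j)/(alpha_j, alpha_j); the resulting 2x2 Cartan matrix is
[[2, -1], [-1, 2]].
All simple roots have the same length, so the diagram is simply laced. The associated Dynkin diagram is a chain of 2 nodes with single edges (A_2), so the type is A_2 (the algebra sl(3)).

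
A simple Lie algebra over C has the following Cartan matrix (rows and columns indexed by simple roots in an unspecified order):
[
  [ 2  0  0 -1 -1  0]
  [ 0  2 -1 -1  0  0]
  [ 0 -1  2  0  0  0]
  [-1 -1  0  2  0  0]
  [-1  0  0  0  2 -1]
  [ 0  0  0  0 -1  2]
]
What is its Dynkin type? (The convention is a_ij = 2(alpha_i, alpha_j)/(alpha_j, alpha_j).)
type A_6

The matrix has rank 6 with 2's on the diagonal. Reading the off-diagonal entries as Dynkin edges (a single edge where a_ij = a_ji = -1; a double or triple edge where a_ij * a_ji = 2 or 3), the diagram is a chain of 6 nodes with single edges (A_6). One simple-root ordering that puts it in standard form is (alpha_6, alpha_5, alpha_1, alpha_4, alpha_2, alpha_3). So the algebra is type A_6, i.e. sl(7).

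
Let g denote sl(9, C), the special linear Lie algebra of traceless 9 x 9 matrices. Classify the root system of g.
This is sl(9), which has dimension 9^2 - 1 = 80 and rank 9 - 1 = 8 (a Cartan subalgebra is the diagonal traceless matrices). In the classification of classical Lie algebras, the special linear algebra sl(n+1) has type A_n; here n = 8, so the Dynkin diagram is a chain of 8 nodes with single edges (A_8). Hence the type is A_8.

A_8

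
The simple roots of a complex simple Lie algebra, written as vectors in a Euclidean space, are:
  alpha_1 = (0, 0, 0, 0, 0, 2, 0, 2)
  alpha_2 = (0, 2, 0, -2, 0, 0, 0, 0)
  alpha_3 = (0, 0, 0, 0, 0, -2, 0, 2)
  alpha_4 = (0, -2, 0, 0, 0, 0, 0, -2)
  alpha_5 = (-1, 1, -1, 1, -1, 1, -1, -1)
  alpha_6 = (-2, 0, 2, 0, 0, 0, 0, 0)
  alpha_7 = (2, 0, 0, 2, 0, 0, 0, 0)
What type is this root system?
Compute the Cartan integers a_ij = 2(alpha_i, alpha_j)/(alpha_j, alpha_j); the resulting 7x7 Cartan matrix is
[[2, 0, 0, -1, 0, 0, 0], [0, 2, 0, -1, 0, 0, -1], [0, 0, 2, -1, -1, 0, 0], [-1, -1, -1, 2, 0, 0, 0], [0, 0, -1, 0, 2, 0, 0], [0, 0, 0, 0, 0, 2, -1], [0, -1, 0, 0, 0, -1, 2]].
All simple roots have the same length, so the diagram is simply laced. The associated Dynkin diagram is a chain of 6 nodes with one extra node attached to the third node from one end (E_7), so the type is E_7.

E7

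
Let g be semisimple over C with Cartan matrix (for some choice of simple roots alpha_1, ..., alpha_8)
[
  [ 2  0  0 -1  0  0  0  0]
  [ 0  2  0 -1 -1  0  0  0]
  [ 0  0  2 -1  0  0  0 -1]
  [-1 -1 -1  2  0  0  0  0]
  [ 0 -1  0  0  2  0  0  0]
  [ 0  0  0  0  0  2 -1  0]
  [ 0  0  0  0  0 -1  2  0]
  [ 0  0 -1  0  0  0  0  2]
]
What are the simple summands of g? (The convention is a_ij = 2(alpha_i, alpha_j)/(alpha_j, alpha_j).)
A_2 ⊕ E_6

The diagram associated to this matrix has two connected components: the simple roots {alpha_6, alpha_7} form a chain of 2 nodes with single edges (A_2), and {alpha_1, alpha_2, alpha_3, alpha_4, alpha_5, alpha_8} form a chain of 5 nodes with one extra node attached to the third node from one end (E_6). A semisimple Lie algebra decomposes uniquely as the direct sum of simple ideals, one per connected component of its Dynkin diagram, so g ≅ A_2 ⊕ E_6 (dimension 8 + 78 = 86).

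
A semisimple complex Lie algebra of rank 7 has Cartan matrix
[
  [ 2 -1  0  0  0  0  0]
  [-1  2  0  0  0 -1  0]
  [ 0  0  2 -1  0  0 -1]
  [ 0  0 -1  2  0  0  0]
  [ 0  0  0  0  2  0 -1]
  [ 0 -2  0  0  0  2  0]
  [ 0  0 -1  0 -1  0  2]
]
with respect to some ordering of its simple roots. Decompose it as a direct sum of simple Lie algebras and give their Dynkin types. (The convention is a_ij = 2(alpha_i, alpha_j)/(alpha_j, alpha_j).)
The diagram associated to this matrix has two connected components: the simple roots {alpha_3, alpha_4, alpha_5, alpha_7} form a chain of 4 nodes with single edges (A_4), and {alpha_1, alpha_2, alpha_6} form a chain of 3 nodes with a double edge at one end; the terminal node there is the unique long simple root (C_3). A semisimple Lie algebra decomposes uniquely as the direct sum of simple ideals, one per connected component of its Dynkin diagram, so g ≅ A_4 ⊕ C_3 (dimension 24 + 21 = 45).

type A_4 ⊕ type C_3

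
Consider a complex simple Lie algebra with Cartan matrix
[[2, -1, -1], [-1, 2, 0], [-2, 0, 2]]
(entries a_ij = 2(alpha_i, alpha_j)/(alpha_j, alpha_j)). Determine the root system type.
type C_3

The matrix has rank 3 with 2's on the diagonal. Reading the off-diagonal entries as Dynkin edges (a single edge where a_ij = a_ji = -1; a double or triple edge where a_ij * a_ji = 2 or 3), the diagram is a chain of 3 nodes with a double edge at one end; the terminal node there is the unique long simple root (C_3). One simple-root ordering that puts it in standard form is (alpha_2, alpha_1, alpha_3). So the algebra is type C_3, i.e. sp(6).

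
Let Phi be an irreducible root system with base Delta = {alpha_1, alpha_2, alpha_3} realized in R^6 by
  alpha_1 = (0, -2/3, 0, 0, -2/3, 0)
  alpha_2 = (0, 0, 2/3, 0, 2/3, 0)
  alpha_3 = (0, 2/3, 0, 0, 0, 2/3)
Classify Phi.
A3

Compute the Cartan integers a_ij = 2(alpha_i, alpha_j)/(alpha_j, alpha_j); the resulting 3x3 Cartan matrix is
[[2, -1, -1], [-1, 2, 0], [-1, 0, 2]].
All simple roots have the same length, so the diagram is simply laced. The associated Dynkin diagram is a chain of 3 nodes with single edges (A_3), so the type is A_3 (the algebra sl(4)).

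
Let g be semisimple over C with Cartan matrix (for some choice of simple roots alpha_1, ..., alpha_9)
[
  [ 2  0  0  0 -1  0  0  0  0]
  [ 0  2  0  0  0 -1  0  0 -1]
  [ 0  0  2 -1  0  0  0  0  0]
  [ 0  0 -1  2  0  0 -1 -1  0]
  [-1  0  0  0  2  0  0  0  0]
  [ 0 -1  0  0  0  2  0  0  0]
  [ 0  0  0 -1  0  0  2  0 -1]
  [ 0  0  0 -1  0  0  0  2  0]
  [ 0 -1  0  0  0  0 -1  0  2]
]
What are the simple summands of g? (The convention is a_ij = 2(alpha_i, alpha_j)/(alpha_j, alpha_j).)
The diagram associated to this matrix has two connected components: the simple roots {alpha_1, alpha_5} form a chain of 2 nodes with single edges (A_2), and {alpha_2, alpha_3, alpha_4, alpha_6, alpha_7, alpha_8, alpha_9} form a chain of 5 nodes with a fork of two nodes at one end (D_7). A semisimple Lie algebra decomposes uniquely as the direct sum of simple ideals, one per connected component of its Dynkin diagram, so g ≅ A_2 ⊕ D_7 (dimension 8 + 91 = 99).

A_2 ⊕ D_7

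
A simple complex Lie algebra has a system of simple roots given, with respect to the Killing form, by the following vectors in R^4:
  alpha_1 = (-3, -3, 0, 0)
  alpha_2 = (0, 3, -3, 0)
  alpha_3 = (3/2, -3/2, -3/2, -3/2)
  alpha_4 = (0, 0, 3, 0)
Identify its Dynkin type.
Compute the Cartan integers a_ij = 2(alpha_i, alpha_j)/(alpha_j, alpha_j); the resulting 4x4 Cartan matrix is
[[2, -1, 0, 0], [-1, 2, 0, -2], [0, 0, 2, -1], [0, -1, -1, 2]].
The roots have two lengths (squared-length ratio 2:1); the short ones are alpha_{3,4}. The associated Dynkin diagram is a chain of 4 nodes with a double edge between the middle two (F_4), so the type is F_4.

F_4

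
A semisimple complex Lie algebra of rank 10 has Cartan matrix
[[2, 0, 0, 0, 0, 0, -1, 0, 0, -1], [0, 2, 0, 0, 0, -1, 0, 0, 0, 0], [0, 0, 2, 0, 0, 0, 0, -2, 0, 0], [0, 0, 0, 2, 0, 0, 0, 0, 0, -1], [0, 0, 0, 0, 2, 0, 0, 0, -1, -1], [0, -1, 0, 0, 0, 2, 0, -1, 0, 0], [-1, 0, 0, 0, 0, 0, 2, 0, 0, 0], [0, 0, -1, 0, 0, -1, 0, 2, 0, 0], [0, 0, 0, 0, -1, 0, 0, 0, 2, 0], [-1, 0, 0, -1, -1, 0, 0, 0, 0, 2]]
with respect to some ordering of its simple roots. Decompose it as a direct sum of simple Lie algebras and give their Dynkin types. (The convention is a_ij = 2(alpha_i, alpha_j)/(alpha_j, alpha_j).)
The diagram associated to this matrix has two connected components: the simple roots {alpha_2, alpha_3, alpha_6, alpha_8} form a chain of 4 nodes with a double edge at one end; the terminal node there is the unique long simple root (C_4), and {alpha_1, alpha_4, alpha_5, alpha_7, alpha_9, alpha_10} form a chain of 5 nodes with one extra node attached to the third node from one end (E_6). A semisimple Lie algebra decomposes uniquely as the direct sum of simple ideals, one per connected component of its Dynkin diagram, so g ≅ C_4 ⊕ E_6 (dimension 36 + 78 = 114).

C4 ⊕ E6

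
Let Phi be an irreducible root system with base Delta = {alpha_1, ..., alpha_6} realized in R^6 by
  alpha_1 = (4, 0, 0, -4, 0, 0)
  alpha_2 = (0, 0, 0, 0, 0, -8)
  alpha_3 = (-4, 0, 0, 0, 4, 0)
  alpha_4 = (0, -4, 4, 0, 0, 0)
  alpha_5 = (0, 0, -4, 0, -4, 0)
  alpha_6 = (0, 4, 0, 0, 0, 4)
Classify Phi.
type C_6

Compute the Cartan integers a_ij = 2(alpha_i, alpha_j)/(alpha_j, alpha_j); the resulting 6x6 Cartan matrix is
[[2, 0, -1, 0, 0, 0], [0, 2, 0, 0, 0, -2], [-1, 0, 2, 0, -1, 0], [0, 0, 0, 2, -1, -1], [0, 0, -1, -1, 2, 0], [0, -1, 0, -1, 0, 2]].
The roots have two lengths (squared-length ratio 2:1); the short ones are alpha_{1,3,4,5,6}. The associated Dynkin diagram is a chain of 6 nodes with a double edge at one end; the terminal node there is the unique long simple root (C_6), so the type is C_6 (the algebra sp(12)).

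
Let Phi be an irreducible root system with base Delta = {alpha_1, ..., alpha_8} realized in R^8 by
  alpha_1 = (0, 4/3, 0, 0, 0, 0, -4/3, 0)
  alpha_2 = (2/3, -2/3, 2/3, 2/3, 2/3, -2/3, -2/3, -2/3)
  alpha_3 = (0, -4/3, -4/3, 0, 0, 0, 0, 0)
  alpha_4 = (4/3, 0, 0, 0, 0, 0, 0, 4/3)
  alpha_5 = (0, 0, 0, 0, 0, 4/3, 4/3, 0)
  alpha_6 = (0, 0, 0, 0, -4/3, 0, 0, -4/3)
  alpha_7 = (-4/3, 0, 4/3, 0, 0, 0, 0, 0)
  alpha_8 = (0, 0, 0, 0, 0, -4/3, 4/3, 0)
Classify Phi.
Compute the Cartan integers a_ij = 2(alpha_i, alpha_j)/(alpha_j, alpha_j); the resulting 8x8 Cartan matrix is
[[2, 0, -1, 0, -1, 0, 0, -1], [0, 2, 0, 0, -1, 0, 0, 0], [-1, 0, 2, 0, 0, 0, -1, 0], [0, 0, 0, 2, 0, -1, -1, 0], [-1, -1, 0, 0, 2, 0, 0, 0], [0, 0, 0, -1, 0, 2, 0, 0], [0, 0, -1, -1, 0, 0, 2, 0], [-1, 0, 0, 0, 0, 0, 0, 2]].
All simple roots have the same length, so the diagram is simply laced. The associated Dynkin diagram is a chain of 7 nodes with one extra node attached to the third node from one end (E_8), so the type is E_8.

E_8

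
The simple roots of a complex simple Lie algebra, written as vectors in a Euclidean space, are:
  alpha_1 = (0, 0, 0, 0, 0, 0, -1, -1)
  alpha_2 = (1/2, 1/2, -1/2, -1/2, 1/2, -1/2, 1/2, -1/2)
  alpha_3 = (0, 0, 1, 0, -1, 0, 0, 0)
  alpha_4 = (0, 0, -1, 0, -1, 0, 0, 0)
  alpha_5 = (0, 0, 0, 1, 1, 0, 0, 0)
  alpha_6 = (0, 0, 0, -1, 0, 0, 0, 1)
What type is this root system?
Compute the Cartan integers a_ij = 2(alpha_i, alpha_j)/(alpha_j, alpha_j); the resulting 6x6 Cartan matrix is
[[2, 0, 0, 0, 0, -1], [0, 2, -1, 0, 0, 0], [0, -1, 2, 0, -1, 0], [0, 0, 0, 2, -1, 0], [0, 0, -1, -1, 2, -1], [-1, 0, 0, 0, -1, 2]].
All simple roots have the same length, so the diagram is simply laced. The associated Dynkin diagram is a chain of 5 nodes with one extra node attached to the third node from one end (E_6), so the type is E_6.

E_6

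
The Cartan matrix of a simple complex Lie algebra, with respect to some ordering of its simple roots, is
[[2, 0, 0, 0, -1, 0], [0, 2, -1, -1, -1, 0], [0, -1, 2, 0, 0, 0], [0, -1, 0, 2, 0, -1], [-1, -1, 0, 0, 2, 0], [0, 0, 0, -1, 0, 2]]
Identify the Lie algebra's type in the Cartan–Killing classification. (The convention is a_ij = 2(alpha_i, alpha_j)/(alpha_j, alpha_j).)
E_6

The matrix has rank 6 with 2's on the diagonal. Reading the off-diagonal entries as Dynkin edges (a single edge where a_ij = a_ji = -1; a double or triple edge where a_ij * a_ji = 2 or 3), the diagram is a chain of 5 nodes with one extra node attached to the third node from one end (E_6). One simple-root ordering that puts it in standard form is (alpha_6, alpha_3, alpha_4, alpha_2, alpha_5, alpha_1). So the algebra is type E_6.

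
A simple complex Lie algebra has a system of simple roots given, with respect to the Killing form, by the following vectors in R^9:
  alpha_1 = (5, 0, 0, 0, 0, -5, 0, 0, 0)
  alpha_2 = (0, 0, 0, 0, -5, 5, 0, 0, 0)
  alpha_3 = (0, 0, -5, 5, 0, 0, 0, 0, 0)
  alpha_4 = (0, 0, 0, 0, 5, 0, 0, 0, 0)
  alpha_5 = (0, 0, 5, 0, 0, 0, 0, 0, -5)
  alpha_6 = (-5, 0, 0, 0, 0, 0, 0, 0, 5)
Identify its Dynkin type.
Compute the Cartan integers a_ij = 2(alpha_i, alpha_j)/(alpha_j, alpha_j); the resulting 6x6 Cartan matrix is
[[2, -1, 0, 0, 0, -1], [-1, 2, 0, -2, 0, 0], [0, 0, 2, 0, -1, 0], [0, -1, 0, 2, 0, 0], [0, 0, -1, 0, 2, -1], [-1, 0, 0, 0, -1, 2]].
The roots have two lengths (squared-length ratio 2:1); the short ones are alpha_{4}. The associated Dynkin diagram is a chain of 6 nodes with a double edge at one end; the terminal node there is the unique short simple root (B_6), so the type is B_6 (the algebra so(13)).

B6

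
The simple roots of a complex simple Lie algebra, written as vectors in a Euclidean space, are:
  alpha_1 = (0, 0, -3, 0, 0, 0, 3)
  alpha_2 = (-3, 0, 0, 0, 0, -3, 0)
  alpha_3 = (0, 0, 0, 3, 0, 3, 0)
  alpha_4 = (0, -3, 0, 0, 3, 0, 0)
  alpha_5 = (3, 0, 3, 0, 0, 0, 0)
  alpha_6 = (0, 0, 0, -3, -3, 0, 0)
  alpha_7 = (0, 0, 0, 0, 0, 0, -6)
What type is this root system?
Compute the Cartan integers a_ij = 2(alpha_i, alpha_j)/(alpha_j, alpha_j); the resulting 7x7 Cartan matrix is
[[2, 0, 0, 0, -1, 0, -1], [0, 2, -1, 0, -1, 0, 0], [0, -1, 2, 0, 0, -1, 0], [0, 0, 0, 2, 0, -1, 0], [-1, -1, 0, 0, 2, 0, 0], [0, 0, -1, -1, 0, 2, 0], [-2, 0, 0, 0, 0, 0, 2]].
The roots have two lengths (squared-length ratio 2:1); the short ones are alpha_{1,2,3,4,5,6}. The associated Dynkin diagram is a chain of 7 nodes with a double edge at one end; the terminal node there is the unique long simple root (C_7), so the type is C_7 (the algebra sp(14)).

C_7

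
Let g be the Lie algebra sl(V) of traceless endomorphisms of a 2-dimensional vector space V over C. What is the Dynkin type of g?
A_1 (sl(2))

This is sl(2), which has dimension 2^2 - 1 = 3 and rank 2 - 1 = 1 (a Cartan subalgebra is the diagonal traceless matrices). In the classification of classical Lie algebras, the special linear algebra sl(n+1) has type A_n; here n = 1, so the Dynkin diagram is a chain of 1 nodes with single edges (A_1). Hence the type is A_1.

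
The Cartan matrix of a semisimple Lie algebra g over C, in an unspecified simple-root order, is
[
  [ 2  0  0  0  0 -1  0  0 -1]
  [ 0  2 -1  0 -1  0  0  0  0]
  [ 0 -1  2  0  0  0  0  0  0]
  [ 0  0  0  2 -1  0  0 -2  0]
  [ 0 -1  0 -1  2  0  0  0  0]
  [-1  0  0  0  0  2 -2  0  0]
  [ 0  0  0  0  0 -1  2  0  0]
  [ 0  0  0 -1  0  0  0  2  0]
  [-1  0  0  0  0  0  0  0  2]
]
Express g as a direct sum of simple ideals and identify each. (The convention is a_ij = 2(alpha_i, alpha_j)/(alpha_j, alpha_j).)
The diagram associated to this matrix has two connected components: the simple roots {alpha_1, alpha_6, alpha_7, alpha_9} form a chain of 4 nodes with a double edge at one end; the terminal node there is the unique short simple root (B_4), and {alpha_2, alpha_3, alpha_4, alpha_5, alpha_8} form a chain of 5 nodes with a double edge at one end; the terminal node there is the unique short simple root (B_5). A semisimple Lie algebra decomposes uniquely as the direct sum of simple ideals, one per connected component of its Dynkin diagram, so g ≅ B_4 ⊕ B_5 (dimension 36 + 55 = 91).

B_4 ⊕ B_5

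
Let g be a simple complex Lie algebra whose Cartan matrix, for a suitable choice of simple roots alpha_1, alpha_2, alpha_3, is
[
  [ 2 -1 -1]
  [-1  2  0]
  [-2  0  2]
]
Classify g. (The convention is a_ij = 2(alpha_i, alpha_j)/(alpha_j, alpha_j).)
type C_3

The matrix has rank 3 with 2's on the diagonal. Reading the off-diagonal entries as Dynkin edges (a single edge where a_ij = a_ji = -1; a double or triple edge where a_ij * a_ji = 2 or 3), the diagram is a chain of 3 nodes with a double edge at one end; the terminal node there is the unique long simple root (C_3). One simple-root ordering that puts it in standard form is (alpha_2, alpha_1, alpha_3). So the algebra is type C_3, i.e. sp(6).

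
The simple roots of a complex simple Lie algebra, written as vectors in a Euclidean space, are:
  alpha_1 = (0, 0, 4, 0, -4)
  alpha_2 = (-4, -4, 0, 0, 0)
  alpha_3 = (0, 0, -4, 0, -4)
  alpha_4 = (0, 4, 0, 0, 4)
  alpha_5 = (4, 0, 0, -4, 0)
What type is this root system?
D5

Compute the Cartan integers a_ij = 2(alpha_i, alpha_j)/(alpha_j, alpha_j); the resulting 5x5 Cartan matrix is
[[2, 0, 0, -1, 0], [0, 2, 0, -1, -1], [0, 0, 2, -1, 0], [-1, -1, -1, 2, 0], [0, -1, 0, 0, 2]].
All simple roots have the same length, so the diagram is simply laced. The associated Dynkin diagram is a chain of 3 nodes with a fork of two nodes at one end (D_5), so the type is D_5 (the algebra so(10)).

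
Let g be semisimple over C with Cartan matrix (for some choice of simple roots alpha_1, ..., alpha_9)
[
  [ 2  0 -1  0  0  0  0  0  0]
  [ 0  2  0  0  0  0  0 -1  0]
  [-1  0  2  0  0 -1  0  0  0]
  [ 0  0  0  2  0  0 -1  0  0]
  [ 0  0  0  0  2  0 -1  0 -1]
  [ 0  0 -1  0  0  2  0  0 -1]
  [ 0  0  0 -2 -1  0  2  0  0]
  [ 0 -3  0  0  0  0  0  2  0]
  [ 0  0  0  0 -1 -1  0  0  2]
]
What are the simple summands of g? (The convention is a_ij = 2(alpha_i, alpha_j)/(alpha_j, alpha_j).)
B7 + G2

The diagram associated to this matrix has two connected components: the simple roots {alpha_1, alpha_3, alpha_4, alpha_5, alpha_6, alpha_7, alpha_9} form a chain of 7 nodes with a double edge at one end; the terminal node there is the unique short simple root (B_7), and {alpha_2, alpha_8} form two nodes joined by a triple edge (G_2). A semisimple Lie algebra decomposes uniquely as the direct sum of simple ideals, one per connected component of its Dynkin diagram, so g ≅ B_7 ⊕ G_2 (dimension 105 + 14 = 119).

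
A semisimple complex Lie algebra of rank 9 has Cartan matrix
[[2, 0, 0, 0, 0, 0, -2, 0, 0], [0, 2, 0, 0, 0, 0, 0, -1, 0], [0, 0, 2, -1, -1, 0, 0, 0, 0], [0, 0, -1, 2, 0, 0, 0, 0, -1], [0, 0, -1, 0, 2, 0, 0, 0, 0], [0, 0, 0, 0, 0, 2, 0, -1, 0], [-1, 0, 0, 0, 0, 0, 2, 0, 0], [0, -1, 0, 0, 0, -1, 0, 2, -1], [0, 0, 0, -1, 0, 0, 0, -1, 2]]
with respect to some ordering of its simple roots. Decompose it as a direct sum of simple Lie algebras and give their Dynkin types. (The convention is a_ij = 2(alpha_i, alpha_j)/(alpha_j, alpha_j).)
The diagram associated to this matrix has two connected components: the simple roots {alpha_1, alpha_7} form a chain of 2 nodes with a double edge at one end; the terminal node there is the unique short simple root (B_2), and {alpha_2, alpha_3, alpha_4, alpha_5, alpha_6, alpha_8, alpha_9} form a chain of 5 nodes with a fork of two nodes at one end (D_7). A semisimple Lie algebra decomposes uniquely as the direct sum of simple ideals, one per connected component of its Dynkin diagram, so g ≅ B_2 ⊕ D_7 (dimension 10 + 91 = 101).

B_2 (so(5)) + D_7 (so(14))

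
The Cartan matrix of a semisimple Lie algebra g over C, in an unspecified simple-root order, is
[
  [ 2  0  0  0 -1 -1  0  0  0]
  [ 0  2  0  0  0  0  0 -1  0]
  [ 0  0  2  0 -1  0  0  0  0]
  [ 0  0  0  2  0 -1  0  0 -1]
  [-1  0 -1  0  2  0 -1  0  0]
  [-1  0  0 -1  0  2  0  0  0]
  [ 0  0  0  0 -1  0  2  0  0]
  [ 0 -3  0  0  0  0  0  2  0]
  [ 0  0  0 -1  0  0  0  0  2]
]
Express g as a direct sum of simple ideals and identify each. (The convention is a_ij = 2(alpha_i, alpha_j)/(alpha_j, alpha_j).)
The diagram associated to this matrix has two connected components: the simple roots {alpha_1, alpha_3, alpha_4, alpha_5, alpha_6, alpha_7, alpha_9} form a chain of 5 nodes with a fork of two nodes at one end (D_7), and {alpha_2, alpha_8} form two nodes joined by a triple edge (G_2). A semisimple Lie algebra decomposes uniquely as the direct sum of simple ideals, one per connected component of its Dynkin diagram, so g ≅ D_7 ⊕ G_2 (dimension 91 + 14 = 105).

D_7 + G_2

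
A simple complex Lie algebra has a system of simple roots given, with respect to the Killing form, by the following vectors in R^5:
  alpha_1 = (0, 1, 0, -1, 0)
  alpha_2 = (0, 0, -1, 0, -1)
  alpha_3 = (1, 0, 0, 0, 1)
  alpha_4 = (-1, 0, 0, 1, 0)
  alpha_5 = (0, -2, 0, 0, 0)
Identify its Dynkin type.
Compute the Cartan integers a_ij = 2(alpha_i, alpha_j)/(alpha_j, alpha_j); the resulting 5x5 Cartan matrix is
[[2, 0, 0, -1, -1], [0, 2, -1, 0, 0], [0, -1, 2, -1, 0], [-1, 0, -1, 2, 0], [-2, 0, 0, 0, 2]].
The roots have two lengths (squared-length ratio 2:1); the short ones are alpha_{1,2,3,4}. The associated Dynkin diagram is a chain of 5 nodes with a double edge at one end; the terminal node there is the unique long simple root (C_5), so the type is C_5 (the algebra sp(10)).

C_5 (sp(10))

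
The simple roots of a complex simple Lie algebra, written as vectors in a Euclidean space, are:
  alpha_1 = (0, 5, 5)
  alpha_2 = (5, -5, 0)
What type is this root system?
A2

Compute the Cartan integers a_ij = 2(alpha_i, alpha_j)/(alpha_j, alpha_j); the resulting 2x2 Cartan matrix is
[[2, -1], [-1, 2]].
All simple roots have the same length, so the diagram is simply laced. The associated Dynkin diagram is a chain of 2 nodes with single edges (A_2), so the type is A_2 (the algebra sl(3)).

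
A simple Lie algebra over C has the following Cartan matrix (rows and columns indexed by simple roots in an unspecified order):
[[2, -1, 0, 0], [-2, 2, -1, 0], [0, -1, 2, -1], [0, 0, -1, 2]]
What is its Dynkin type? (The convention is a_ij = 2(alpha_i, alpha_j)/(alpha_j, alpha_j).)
B_4 (so(9))

The matrix has rank 4 with 2's on the diagonal. Reading the off-diagonal entries as Dynkin edges (a single edge where a_ij = a_ji = -1; a double or triple edge where a_ij * a_ji = 2 or 3), the diagram is a chain of 4 nodes with a double edge at one end; the terminal node there is the unique short simple root (B_4). One simple-root ordering that puts it in standard form is (alpha_4, alpha_3, alpha_2, alpha_1). So the algebra is type B_4, i.e. so(9).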